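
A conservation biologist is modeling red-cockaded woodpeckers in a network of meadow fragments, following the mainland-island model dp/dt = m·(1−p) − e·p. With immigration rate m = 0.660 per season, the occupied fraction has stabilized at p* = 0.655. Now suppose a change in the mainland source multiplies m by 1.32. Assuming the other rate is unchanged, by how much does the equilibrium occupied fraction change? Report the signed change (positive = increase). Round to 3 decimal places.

0.060

Balance m(1−p*) = e·p* gives e = m(1−p*)/p* = 0.660×0.34500/0.65500 = 0.34763.
New p* = m/(m+e) = 0.87120/(0.87120+0.34763) = 0.71478.
Δp* = 0.71478 − 0.65500 = +0.05978.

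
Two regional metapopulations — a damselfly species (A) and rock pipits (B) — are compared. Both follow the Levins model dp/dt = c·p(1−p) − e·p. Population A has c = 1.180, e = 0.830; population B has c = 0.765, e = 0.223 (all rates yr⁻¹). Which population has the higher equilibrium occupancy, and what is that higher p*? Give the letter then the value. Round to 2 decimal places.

A: p*_A = 1 − 0.830/1.180 = 0.2966.
B: p*_B = 1 − 0.223/0.765 = 0.7085.
B is higher at 0.7085.

B, 0.71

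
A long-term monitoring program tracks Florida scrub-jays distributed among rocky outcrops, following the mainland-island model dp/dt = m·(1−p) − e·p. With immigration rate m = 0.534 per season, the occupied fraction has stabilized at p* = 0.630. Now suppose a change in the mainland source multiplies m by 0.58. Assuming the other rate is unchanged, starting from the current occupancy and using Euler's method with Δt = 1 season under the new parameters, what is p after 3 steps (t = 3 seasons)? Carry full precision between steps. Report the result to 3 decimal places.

0.504

Balance m(1−p*) = e·p* gives e = m(1−p*)/p* = 0.534×0.37000/0.63000 = 0.31362.
Starting from p₀ = 0.63000; update p ← p + (dp/dt)·Δt with the new parameters.
p: 0.63000 → 0.54702  (Δp = -0.08298)
p: 0.54702 → 0.51576  (Δp = -0.03126)
p: 0.51576 → 0.50399  (Δp = -0.01177)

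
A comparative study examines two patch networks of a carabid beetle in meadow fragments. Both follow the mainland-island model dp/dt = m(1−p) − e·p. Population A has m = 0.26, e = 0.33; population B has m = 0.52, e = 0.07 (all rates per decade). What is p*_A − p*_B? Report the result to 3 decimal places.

A: p*_A = m/(m+e) = 0.26/0.5900 = 0.4407.
B: p*_B = 0.52/0.5900 = 0.8814.
p*_A − p*_B = 0.4407 − 0.8814 = -0.4407.

-0.441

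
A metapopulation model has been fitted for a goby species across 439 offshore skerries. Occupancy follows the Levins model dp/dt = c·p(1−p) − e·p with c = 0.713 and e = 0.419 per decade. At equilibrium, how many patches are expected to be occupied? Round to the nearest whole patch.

181

p* = 1 − e/c = 1 − 0.419/0.713 = 0.4123.
Expected occupied patches = N × p* = 439 × 0.4123 = 181.02 ≈ 181.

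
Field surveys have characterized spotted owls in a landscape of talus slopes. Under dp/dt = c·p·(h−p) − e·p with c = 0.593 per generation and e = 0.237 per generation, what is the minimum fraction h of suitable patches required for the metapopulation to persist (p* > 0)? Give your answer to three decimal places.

0.400

p* = h − e/c is positive only when h > e/c.
h_min = e/c = 0.237/0.593 = 0.3997.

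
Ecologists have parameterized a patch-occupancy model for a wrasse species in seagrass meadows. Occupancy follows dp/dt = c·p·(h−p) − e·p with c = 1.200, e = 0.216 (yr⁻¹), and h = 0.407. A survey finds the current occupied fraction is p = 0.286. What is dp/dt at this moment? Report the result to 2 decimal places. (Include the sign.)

Colonization term: c·p·(h−p) = 1.200×0.286×0.1210 = 0.04153.
Extinction term: e·p = 0.06178.
dp/dt = 0.04153 − 0.06178 = -0.02025.

-0.02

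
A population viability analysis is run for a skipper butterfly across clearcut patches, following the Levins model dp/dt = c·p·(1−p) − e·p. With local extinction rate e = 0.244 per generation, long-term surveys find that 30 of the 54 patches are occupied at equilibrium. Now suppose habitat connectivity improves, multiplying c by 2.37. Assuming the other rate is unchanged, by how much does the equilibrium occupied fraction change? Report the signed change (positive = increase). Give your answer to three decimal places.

Observed p* = 30/54 = 0.55556.
Balance c(1−p*) = e gives c = e/(1 − 0.55556) = 0.244/0.44444 = 0.54901.
New p* = 1 − e/c = 1 − 0.24400/1.30115 = 0.81247.
Δp* = 0.81247 − 0.55556 = +0.25691.

0.257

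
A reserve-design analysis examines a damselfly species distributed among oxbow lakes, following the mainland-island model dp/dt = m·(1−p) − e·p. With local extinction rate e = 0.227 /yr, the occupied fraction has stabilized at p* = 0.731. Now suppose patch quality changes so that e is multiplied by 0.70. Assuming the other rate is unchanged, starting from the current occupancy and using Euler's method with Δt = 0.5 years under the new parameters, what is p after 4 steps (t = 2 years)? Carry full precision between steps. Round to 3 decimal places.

Balance m(1−p*) = e·p* gives m = e·p*/(1−p*) = 0.227×0.73100/0.26900 = 0.61687.
Starting from p₀ = 0.73100; update p ← p + (dp/dt)·Δt with the new parameters.
  1  |  dp/dt·Δt = +0.024891  |  p_1 = 0.755891
  2  |  dp/dt·Δt = +0.015236  |  p_2 = 0.771126
  3  |  dp/dt·Δt = +0.009326  |  p_3 = 0.780453
  4  |  dp/dt·Δt = +0.005709  |  p_4 = 0.786161

0.786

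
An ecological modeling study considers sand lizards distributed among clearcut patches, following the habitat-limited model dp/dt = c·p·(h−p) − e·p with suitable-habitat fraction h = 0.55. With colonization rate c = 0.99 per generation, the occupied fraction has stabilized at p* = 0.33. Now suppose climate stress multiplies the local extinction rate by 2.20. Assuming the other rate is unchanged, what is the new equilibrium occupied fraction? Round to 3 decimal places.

0.066

Balance c(h−p*) = e gives e = 0.99×(0.55 − 0.33000) = 0.21780.
New p* = 0.55 − e/c = 0.55 − 0.47916/0.99000 = 0.06600.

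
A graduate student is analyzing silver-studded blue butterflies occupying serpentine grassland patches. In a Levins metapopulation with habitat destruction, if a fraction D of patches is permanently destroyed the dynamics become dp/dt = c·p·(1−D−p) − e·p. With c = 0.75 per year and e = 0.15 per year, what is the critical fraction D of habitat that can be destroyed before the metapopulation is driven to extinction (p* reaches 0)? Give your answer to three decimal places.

0.800

The nontrivial equilibrium is p* = (1−D) − e/c; extinction occurs when this hits zero.
So D_crit = 1 − e/c = 1 − 0.15/0.75 = 1 − 0.2000 = 0.8000.
Note this equals the original equilibrium occupancy — the Levins extinction-debt result.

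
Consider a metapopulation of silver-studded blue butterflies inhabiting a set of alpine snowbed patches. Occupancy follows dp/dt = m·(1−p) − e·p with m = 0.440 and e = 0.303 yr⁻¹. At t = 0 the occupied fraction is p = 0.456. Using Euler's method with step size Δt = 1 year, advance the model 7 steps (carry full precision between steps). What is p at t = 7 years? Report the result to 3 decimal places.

0.592

Update rule: p ← p + [m·(1−p) − e·p]·Δt with Δt = 1.
p: 0.45600 → 0.55719  (Δp = +0.10119)
p: 0.55719 → 0.58320  (Δp = +0.02601)
p: 0.58320 → 0.58988  (Δp = +0.00668)
p: 0.58988 → 0.59160  (Δp = +0.00172)
p: 0.59160 → 0.59204  (Δp = +0.00044)
p: 0.59204 → 0.59215  (Δp = +0.00011)
p: 0.59215 → 0.59218  (Δp = +0.00003)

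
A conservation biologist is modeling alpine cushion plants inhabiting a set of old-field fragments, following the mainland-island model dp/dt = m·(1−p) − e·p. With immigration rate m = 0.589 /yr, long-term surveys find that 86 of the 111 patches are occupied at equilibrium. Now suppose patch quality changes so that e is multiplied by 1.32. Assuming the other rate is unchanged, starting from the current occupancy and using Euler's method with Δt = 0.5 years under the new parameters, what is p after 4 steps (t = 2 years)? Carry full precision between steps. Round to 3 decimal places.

Observed p* = 86/111 = 0.77477.
Balance m(1−p*) = e·p* gives e = m(1−p*)/p* = 0.589×0.22523/0.77477 = 0.17122.
Starting from p₀ = 0.77477; update p ← p + (dp/dt)·Δt with the new parameters.
p: 0.77477 → 0.75355  (Δp = -0.02123)
p: 0.75355 → 0.74097  (Δp = -0.01258)
p: 0.74097 → 0.73352  (Δp = -0.00745)
p: 0.73352 → 0.72911  (Δp = -0.00441)

0.729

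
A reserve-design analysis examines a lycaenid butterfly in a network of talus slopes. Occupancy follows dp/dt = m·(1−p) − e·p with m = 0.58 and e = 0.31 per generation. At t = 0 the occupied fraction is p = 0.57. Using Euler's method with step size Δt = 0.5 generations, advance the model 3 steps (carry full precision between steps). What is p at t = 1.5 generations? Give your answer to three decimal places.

0.638

Update rule: p ← p + [m·(1−p) − e·p]·Δt with Δt = 0.5.
  1  |  dp/dt·Δt = +0.036350  |  p_1 = 0.606350
  2  |  dp/dt·Δt = +0.020174  |  p_2 = 0.626524
  3  |  dp/dt·Δt = +0.011197  |  p_3 = 0.637721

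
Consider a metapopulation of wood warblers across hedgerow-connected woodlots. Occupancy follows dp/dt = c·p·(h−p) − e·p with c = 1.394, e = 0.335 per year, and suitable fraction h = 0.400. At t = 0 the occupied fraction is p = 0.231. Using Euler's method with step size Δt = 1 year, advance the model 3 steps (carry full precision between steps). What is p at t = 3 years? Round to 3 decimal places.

Update rule: p ← p + [c·p·(h−p) − e·p]·Δt with Δt = 1.
step 1: Δp = -0.02296, p = 0.20804
step 2: Δp = -0.01402, p = 0.19401
step 3: Δp = -0.00928, p = 0.18473

0.185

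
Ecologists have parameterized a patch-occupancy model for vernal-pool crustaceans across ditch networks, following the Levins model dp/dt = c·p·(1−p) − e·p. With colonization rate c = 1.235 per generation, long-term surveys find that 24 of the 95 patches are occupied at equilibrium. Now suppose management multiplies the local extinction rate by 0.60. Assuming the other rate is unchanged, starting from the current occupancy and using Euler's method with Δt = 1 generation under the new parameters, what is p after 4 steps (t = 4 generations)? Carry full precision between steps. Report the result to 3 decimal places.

0.530

Observed p* = 24/95 = 0.25263.
Balance c(1−p*) = e gives e = 1.235×(1 − 0.25263) = 0.92300.
Starting from p₀ = 0.25263; update p ← p + (dp/dt)·Δt with the new parameters.
  1  |  dp/dt·Δt = +0.093272  |  p_1 = 0.345903
  2  |  dp/dt·Δt = +0.087863  |  p_2 = 0.433766
  3  |  dp/dt·Δt = +0.063113  |  p_3 = 0.496878
  4  |  dp/dt·Δt = +0.033567  |  p_4 = 0.530445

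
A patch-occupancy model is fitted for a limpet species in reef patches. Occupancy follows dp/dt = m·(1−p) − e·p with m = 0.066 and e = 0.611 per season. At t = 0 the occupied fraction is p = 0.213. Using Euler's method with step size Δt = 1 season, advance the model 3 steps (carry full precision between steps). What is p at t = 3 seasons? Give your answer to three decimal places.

0.101

Update rule: p ← p + [m·(1−p) − e·p]·Δt with Δt = 1.
step 1: Δp = -0.07820, p = 0.13480
step 2: Δp = -0.02526, p = 0.10954
step 3: Δp = -0.00816, p = 0.10138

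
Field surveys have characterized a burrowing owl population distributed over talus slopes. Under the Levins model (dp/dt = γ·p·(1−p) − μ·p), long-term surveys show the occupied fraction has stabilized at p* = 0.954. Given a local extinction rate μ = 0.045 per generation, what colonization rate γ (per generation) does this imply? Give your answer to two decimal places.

At equilibrium γ(1−p*) = μ, so γ = μ/(1−p*).
γ = 0.045/(1 − 0.954) = 0.045/0.0460 = 0.9783.

0.98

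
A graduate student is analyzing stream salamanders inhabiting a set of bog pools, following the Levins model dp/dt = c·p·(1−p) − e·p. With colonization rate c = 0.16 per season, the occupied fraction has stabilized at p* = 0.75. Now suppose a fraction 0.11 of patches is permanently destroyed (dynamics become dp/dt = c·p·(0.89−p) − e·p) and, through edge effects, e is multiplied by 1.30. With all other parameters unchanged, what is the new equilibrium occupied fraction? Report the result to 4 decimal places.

Balance c(1−p*) = e gives e = 0.16×(1 − 0.75000) = 0.04000.
New p* = 0.89 − e/c = 0.89 − 0.05200/0.16000 = 0.56500.

0.5650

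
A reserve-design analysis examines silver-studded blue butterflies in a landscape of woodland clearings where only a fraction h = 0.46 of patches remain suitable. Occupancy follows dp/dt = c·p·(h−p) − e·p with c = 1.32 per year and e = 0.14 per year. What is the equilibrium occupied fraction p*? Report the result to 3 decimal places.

Setting dp/dt = 0 and dividing by p* gives c·(h−p*) = e.
So p* = h − e/c = 0.46 − 0.14/1.32 = 0.46 − 0.1061 = 0.3539.

0.354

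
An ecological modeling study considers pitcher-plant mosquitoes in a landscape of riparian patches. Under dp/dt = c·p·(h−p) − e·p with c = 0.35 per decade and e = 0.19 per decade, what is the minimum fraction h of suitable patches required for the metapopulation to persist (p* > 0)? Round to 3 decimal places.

p* = h − e/c is positive only when h > e/c.
h_min = e/c = 0.19/0.35 = 0.5429.

0.543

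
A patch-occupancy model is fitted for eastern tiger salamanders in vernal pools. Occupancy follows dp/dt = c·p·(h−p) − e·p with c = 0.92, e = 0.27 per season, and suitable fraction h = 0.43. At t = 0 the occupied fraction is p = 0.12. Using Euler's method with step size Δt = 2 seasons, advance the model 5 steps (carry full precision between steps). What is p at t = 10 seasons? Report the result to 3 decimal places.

0.132

Update rule: p ← p + [c·p·(h−p) − e·p]·Δt with Δt = 2.
  1  |  dp/dt·Δt = +0.003648  |  p_1 = 0.123648
  2  |  dp/dt·Δt = +0.002929  |  p_2 = 0.126577
  3  |  dp/dt·Δt = +0.002316  |  p_3 = 0.128893
  4  |  dp/dt·Δt = +0.001809  |  p_4 = 0.130702
  5  |  dp/dt·Δt = +0.001400  |  p_5 = 0.132102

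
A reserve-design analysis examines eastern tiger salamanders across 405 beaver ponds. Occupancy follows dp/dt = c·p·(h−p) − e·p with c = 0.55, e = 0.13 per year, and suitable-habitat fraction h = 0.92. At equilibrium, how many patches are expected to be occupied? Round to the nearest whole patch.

277

p* = h − e/c = 0.92 − 0.2364 = 0.6836.
Expected occupied patches = N × p* = 405 × 0.6836 = 276.87 ≈ 277.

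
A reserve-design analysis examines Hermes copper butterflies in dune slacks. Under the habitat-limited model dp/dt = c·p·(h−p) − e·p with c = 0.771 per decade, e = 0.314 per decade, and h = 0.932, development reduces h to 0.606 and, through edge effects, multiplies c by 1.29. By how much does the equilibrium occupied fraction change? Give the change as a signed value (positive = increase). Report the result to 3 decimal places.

Before: p* = h − e/c = 0.932 − 0.314/0.771 = 0.932 − 0.4073 = 0.5247.
After: c = 0.99459, e = 0.314, h = 0.606; p* = 0.606 − 0.314/0.99459 = 0.2903.
Δp* = 0.2903 − 0.5247 = -0.2344.

-0.234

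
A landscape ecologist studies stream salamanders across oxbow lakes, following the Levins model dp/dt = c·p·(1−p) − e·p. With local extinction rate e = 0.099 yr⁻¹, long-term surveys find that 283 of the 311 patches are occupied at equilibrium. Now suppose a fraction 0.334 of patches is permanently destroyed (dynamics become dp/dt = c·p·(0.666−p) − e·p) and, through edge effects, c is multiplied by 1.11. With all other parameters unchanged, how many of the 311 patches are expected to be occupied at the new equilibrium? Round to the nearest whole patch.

Observed p* = 283/311 = 0.90997.
Balance c(1−p*) = e gives c = e/(1 − 0.90997) = 0.099/0.09003 = 1.09963.
New p* = 0.666 − e/c = 0.666 − 0.09900/1.22059 = 0.58489.
Expected occupied = 311 × 0.58489 = 181.90 ≈ 182.

182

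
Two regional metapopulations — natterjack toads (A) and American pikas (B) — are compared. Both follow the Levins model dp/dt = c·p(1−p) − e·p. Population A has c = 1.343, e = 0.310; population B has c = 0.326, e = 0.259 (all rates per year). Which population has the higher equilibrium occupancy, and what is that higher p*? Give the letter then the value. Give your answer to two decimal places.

A: p*_A = 1 − 0.310/1.343 = 0.7692.
B: p*_B = 1 − 0.259/0.326 = 0.2055.
A is higher at 0.7692.

A, 0.77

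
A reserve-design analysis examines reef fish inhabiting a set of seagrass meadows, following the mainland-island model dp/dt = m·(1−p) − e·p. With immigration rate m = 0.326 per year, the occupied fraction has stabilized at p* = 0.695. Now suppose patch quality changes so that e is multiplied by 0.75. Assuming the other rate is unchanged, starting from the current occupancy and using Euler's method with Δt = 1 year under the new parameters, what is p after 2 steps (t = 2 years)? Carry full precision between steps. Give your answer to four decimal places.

Balance m(1−p*) = e·p* gives e = m(1−p*)/p* = 0.326×0.30500/0.69500 = 0.14306.
Starting from p₀ = 0.69500; update p ← p + (dp/dt)·Δt with the new parameters.
  1  |  dp/dt·Δt = +0.024858  |  p_1 = 0.719857
  2  |  dp/dt·Δt = +0.014087  |  p_2 = 0.733944

0.7339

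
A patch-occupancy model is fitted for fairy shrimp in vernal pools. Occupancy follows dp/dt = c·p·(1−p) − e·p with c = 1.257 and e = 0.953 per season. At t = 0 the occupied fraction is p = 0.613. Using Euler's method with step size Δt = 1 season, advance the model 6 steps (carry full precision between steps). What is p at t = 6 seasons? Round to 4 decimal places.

Update rule: p ← p + [c·p·(1−p) − e·p]·Δt with Δt = 1.
step 1: Δp = -0.28599, p = 0.32701
step 2: Δp = -0.03501, p = 0.29200
step 3: Δp = -0.01841, p = 0.27359
step 4: Δp = -0.01092, p = 0.26267
step 5: Δp = -0.00688, p = 0.25580
step 6: Δp = -0.00449, p = 0.25131

0.2513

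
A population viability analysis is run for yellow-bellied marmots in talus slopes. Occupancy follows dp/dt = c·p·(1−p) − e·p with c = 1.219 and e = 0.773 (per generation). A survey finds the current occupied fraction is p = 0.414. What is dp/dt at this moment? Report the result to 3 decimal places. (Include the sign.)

Colonization term: c·p·(1−p) = 1.219×0.414×0.5860 = 0.29573.
Extinction term: e·p = 0.32002.
dp/dt = 0.29573 − 0.32002 = -0.02429.

-0.024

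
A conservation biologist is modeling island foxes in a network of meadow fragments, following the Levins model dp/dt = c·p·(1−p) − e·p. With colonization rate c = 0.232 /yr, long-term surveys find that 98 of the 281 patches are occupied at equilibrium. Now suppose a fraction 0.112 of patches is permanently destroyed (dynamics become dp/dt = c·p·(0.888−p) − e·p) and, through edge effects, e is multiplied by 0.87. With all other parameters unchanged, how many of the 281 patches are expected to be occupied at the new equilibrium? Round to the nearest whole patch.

90

Observed p* = 98/281 = 0.34875.
Balance c(1−p*) = e gives e = 0.232×(1 − 0.34875) = 0.15109.
New p* = 0.888 − e/c = 0.888 − 0.13145/0.23200 = 0.32141.
Expected occupied = 281 × 0.32141 = 90.32 ≈ 90.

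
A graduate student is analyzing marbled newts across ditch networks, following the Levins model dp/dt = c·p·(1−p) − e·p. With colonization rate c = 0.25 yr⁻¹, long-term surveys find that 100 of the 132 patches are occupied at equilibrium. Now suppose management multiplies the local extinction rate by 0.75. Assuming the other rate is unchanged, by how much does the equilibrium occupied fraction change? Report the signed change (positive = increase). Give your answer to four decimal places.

Observed p* = 100/132 = 0.75758.
Balance c(1−p*) = e gives e = 0.25×(1 − 0.75758) = 0.06060.
New p* = 1 − e/c = 1 − 0.04545/0.25000 = 0.81820.
Δp* = 0.81820 − 0.75758 = +0.06062.

0.0606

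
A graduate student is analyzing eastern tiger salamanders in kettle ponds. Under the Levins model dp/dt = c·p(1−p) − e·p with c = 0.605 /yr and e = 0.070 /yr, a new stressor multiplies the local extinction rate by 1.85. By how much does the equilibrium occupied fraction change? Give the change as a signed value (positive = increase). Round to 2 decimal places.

-0.10

Before: p* = 1 − 0.070/0.605 = 0.8843.
After the change, c = 0.605, e = 0.1295, so p* = 1 − 0.1295/0.605 = 0.7860.
Δp* = 0.7860 − 0.8843 = -0.0983.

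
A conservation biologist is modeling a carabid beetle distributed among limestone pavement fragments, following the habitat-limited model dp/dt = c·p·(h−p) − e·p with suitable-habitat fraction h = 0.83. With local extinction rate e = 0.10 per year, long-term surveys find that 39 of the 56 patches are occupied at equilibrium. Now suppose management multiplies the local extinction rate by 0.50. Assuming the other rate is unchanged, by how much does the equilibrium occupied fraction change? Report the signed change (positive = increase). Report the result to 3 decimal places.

0.067

Observed p* = 39/56 = 0.69643.
Balance c(h−p*) = e gives c = e/(0.83 − 0.69643) = 0.10/0.13357 = 0.74867.
New p* = 0.83 − e/c = 0.83 − 0.05000/0.74867 = 0.76321.
Δp* = 0.76321 − 0.69643 = +0.06678.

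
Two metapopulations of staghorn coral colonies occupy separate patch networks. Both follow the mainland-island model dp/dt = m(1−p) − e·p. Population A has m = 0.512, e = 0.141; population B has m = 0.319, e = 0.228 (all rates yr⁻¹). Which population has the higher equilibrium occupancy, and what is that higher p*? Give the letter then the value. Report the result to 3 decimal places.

A: p*_A = m/(m+e) = 0.512/0.6530 = 0.7841.
B: p*_B = 0.319/0.5470 = 0.5832.
A is higher at 0.7841.

A, 0.784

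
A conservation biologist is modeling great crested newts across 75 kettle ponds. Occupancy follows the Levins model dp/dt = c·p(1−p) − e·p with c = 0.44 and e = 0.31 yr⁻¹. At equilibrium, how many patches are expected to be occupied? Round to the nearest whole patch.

22

p* = 1 − e/c = 1 − 0.31/0.44 = 0.2955.
Expected occupied patches = N × p* = 75 × 0.2955 = 22.16 ≈ 22.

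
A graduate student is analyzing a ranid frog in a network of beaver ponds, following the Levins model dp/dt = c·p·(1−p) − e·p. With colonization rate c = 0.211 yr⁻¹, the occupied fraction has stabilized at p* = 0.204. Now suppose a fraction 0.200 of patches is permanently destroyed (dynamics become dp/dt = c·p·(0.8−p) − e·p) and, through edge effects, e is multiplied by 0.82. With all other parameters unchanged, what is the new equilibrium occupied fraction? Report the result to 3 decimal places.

Balance c(1−p*) = e gives e = 0.211×(1 − 0.20400) = 0.16796.
New p* = 0.8 − e/c = 0.8 − 0.13773/0.21100 = 0.14725.

0.147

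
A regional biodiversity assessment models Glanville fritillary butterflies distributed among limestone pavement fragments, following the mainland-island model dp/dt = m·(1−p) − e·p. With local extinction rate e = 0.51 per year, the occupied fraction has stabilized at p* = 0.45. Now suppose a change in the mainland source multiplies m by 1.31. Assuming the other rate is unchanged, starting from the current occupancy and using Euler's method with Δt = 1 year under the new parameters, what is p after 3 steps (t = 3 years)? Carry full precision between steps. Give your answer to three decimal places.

0.517

Balance m(1−p*) = e·p* gives m = e·p*/(1−p*) = 0.51×0.45000/0.55000 = 0.41727.
Starting from p₀ = 0.45000; update p ← p + (dp/dt)·Δt with the new parameters.
t = 1: p = 0.45000 + (+0.07115) = 0.52115
t = 2: p = 0.52115 + (-0.00403) = 0.51712
t = 3: p = 0.51712 + (+0.00023) = 0.51734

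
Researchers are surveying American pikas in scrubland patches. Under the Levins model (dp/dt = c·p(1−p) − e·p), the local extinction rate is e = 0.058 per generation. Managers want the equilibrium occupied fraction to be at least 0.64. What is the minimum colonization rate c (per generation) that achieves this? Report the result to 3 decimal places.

p* = 1 − e/c ≥ 0.64 requires e/c ≤ 0.3600, i.e. c ≥ e/0.3600.
c_min = 0.058/0.3600 = 0.1611.

0.161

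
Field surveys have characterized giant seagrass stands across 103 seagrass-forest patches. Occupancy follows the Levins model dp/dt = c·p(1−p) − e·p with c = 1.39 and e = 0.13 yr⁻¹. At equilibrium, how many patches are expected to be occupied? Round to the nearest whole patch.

93

p* = 1 − e/c = 1 − 0.13/1.39 = 0.9065.
Expected occupied patches = N × p* = 103 × 0.9065 = 93.37 ≈ 93.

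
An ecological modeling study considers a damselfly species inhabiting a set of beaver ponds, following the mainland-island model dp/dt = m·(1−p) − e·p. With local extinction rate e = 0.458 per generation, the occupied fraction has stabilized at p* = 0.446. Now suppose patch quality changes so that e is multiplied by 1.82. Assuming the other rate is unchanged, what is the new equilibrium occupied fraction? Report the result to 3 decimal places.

0.307

Balance m(1−p*) = e·p* gives m = e·p*/(1−p*) = 0.458×0.44600/0.55400 = 0.36871.
New p* = m/(m+e) = 0.36871/(0.36871+0.83356) = 0.30668.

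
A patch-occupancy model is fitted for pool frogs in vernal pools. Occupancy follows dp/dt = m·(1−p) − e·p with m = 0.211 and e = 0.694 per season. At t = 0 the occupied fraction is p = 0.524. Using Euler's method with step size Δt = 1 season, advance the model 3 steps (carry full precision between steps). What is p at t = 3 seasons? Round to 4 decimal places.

0.2334

Update rule: p ← p + [m·(1−p) − e·p]·Δt with Δt = 1.
t = 1: p = 0.52400 + (-0.26322) = 0.26078
t = 2: p = 0.26078 + (-0.02501) = 0.23577
t = 3: p = 0.23577 + (-0.00238) = 0.23340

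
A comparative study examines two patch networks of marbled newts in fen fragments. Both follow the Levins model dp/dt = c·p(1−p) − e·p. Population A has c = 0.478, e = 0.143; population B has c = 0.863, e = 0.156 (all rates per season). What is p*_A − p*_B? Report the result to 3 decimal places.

A: p*_A = 1 − 0.143/0.478 = 0.7008.
B: p*_B = 1 − 0.156/0.863 = 0.8192.
p*_A − p*_B = 0.7008 − 0.8192 = -0.1184.

-0.118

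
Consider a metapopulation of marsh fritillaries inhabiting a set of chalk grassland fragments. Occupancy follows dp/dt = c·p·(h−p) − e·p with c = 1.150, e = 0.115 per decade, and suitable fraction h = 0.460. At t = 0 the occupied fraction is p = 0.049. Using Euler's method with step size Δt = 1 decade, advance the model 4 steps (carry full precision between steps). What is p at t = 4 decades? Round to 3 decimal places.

0.149

Update rule: p ← p + [c·p·(h−p) − e·p]·Δt with Δt = 1.
p: 0.04900 → 0.06652  (Δp = +0.01752)
p: 0.06652 → 0.08898  (Δp = +0.02245)
p: 0.08898 → 0.11671  (Δp = +0.02773)
p: 0.11671 → 0.14936  (Δp = +0.03265)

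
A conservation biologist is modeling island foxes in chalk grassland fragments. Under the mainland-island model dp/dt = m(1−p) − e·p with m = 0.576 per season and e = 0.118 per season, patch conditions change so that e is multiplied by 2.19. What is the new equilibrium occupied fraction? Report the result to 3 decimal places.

0.690

Before: p* = 0.576/(0.576+0.118) = 0.8300.
After: m = 0.576, e = 0.25842; p* = 0.576/0.8344 = 0.6903.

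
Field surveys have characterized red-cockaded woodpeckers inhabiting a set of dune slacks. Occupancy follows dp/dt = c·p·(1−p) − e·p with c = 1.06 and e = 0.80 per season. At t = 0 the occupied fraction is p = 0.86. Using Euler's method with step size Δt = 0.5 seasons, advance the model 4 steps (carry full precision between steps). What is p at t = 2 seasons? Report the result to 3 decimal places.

Update rule: p ← p + [c·p·(1−p) − e·p]·Δt with Δt = 0.5.
  1  |  dp/dt·Δt = -0.280188  |  p_1 = 0.579812
  2  |  dp/dt·Δt = -0.102801  |  p_2 = 0.477011
  3  |  dp/dt·Δt = -0.058585  |  p_3 = 0.418427
  4  |  dp/dt·Δt = -0.038397  |  p_4 = 0.380029

0.380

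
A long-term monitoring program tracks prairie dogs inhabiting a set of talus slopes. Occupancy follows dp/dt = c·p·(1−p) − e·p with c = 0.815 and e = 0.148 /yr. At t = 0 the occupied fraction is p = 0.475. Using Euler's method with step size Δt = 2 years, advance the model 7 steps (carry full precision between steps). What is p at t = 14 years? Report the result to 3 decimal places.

0.818

Update rule: p ← p + [c·p·(1−p) − e·p]·Δt with Δt = 2.
t = 2: p = 0.47500 + (+0.26588) = 0.74088
t = 4: p = 0.74088 + (+0.09362) = 0.83450
t = 6: p = 0.83450 + (-0.02190) = 0.81261
t = 8: p = 0.81261 + (+0.00768) = 0.82029
t = 10: p = 0.82029 + (-0.00252) = 0.81777
t = 12: p = 0.81777 + (+0.00085) = 0.81862
t = 14: p = 0.81862 + (-0.00028) = 0.81833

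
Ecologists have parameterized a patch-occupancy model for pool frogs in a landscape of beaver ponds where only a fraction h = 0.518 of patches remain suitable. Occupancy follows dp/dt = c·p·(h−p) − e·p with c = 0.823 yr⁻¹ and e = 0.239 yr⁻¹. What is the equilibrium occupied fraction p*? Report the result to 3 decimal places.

0.228

Setting dp/dt = 0 and dividing by p* gives c·(h−p*) = e.
So p* = h − e/c = 0.518 − 0.239/0.823 = 0.518 − 0.2904 = 0.2276.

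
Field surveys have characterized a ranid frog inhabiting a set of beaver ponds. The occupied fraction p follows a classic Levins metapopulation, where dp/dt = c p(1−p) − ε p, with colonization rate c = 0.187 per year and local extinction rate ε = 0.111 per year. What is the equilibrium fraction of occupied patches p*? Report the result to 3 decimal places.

At equilibrium, colonization balances extinction: c·p*·(1−p*) = ε·p*.
So p* = 1 − ε/c = 1 − 0.111/0.187 = 1 − 0.5936 = 0.4064.

0.406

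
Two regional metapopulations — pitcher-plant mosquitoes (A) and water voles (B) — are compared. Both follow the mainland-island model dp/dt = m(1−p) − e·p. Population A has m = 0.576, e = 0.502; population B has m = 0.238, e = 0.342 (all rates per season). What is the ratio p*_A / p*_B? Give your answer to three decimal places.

A: p*_A = m/(m+e) = 0.576/1.0780 = 0.5343.
B: p*_B = 0.238/0.5800 = 0.4103.
p*_A / p*_B = 0.5343/0.4103 = 1.3021.

1.302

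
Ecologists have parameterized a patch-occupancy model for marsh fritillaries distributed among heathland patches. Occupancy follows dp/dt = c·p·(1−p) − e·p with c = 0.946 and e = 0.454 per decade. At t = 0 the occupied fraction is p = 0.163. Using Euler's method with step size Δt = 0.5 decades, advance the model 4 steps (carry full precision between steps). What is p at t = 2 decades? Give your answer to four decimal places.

Update rule: p ← p + [c·p·(1−p) − e·p]·Δt with Δt = 0.5.
t = 0.5: p = 0.16300 + (+0.02753) = 0.19053
t = 1: p = 0.19053 + (+0.02970) = 0.22023
t = 1.5: p = 0.22023 + (+0.03124) = 0.25147
t = 2: p = 0.25147 + (+0.03195) = 0.28342

0.2834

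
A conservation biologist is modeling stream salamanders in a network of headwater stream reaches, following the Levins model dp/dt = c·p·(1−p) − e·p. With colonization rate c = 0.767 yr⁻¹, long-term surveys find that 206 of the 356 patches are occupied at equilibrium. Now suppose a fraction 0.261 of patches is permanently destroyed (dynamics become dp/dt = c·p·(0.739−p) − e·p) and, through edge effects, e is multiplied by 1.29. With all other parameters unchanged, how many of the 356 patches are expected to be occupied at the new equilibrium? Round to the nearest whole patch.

Observed p* = 206/356 = 0.57865.
Balance c(1−p*) = e gives e = 0.767×(1 − 0.57865) = 0.32318.
New p* = 0.739 − e/c = 0.739 − 0.41690/0.76700 = 0.19545.
Expected occupied = 356 × 0.19545 = 69.58 ≈ 70.

70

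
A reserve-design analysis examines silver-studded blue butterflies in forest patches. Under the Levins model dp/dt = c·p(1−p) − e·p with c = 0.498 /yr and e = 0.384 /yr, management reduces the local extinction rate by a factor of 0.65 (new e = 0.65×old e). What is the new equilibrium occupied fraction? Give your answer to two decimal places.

Before: p* = 1 − 0.384/0.498 = 0.2289.
After the change, c = 0.498, e = 0.2496, so p* = 1 − 0.2496/0.498 = 0.4988.

0.50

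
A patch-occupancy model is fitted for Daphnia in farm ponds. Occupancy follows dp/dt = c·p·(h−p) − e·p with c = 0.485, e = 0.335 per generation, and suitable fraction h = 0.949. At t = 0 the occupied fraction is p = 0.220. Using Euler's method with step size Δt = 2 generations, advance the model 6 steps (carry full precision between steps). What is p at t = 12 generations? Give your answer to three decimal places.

Update rule: p ← p + [c·p·(h−p) − e·p]·Δt with Δt = 2.
t = 2: p = 0.22000 + (+0.00817) = 0.22817
t = 4: p = 0.22817 + (+0.00666) = 0.23483
t = 6: p = 0.23483 + (+0.00534) = 0.24017
t = 8: p = 0.24017 + (+0.00422) = 0.24439
t = 10: p = 0.24439 + (+0.00329) = 0.24768
t = 12: p = 0.24768 + (+0.00255) = 0.25023

0.250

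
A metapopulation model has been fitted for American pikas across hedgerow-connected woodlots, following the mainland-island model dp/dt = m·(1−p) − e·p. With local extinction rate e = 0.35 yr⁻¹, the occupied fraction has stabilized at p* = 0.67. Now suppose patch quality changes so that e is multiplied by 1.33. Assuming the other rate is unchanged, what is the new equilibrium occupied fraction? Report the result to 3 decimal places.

Balance m(1−p*) = e·p* gives m = e·p*/(1−p*) = 0.35×0.67000/0.33000 = 0.71061.
New p* = m/(m+e) = 0.71061/(0.71061+0.46550) = 0.60420.

0.604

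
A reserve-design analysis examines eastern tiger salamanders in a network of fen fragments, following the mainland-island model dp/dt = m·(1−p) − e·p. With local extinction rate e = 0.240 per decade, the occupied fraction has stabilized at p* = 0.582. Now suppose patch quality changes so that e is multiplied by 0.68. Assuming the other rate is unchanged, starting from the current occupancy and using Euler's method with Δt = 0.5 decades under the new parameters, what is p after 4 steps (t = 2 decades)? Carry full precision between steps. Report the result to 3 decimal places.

0.643

Balance m(1−p*) = e·p* gives m = e·p*/(1−p*) = 0.240×0.58200/0.41800 = 0.33416.
Starting from p₀ = 0.58200; update p ← p + (dp/dt)·Δt with the new parameters.
step 1: Δp = +0.02235, p = 0.60435
step 2: Δp = +0.01679, p = 0.62114
step 3: Δp = +0.01262, p = 0.63376
step 4: Δp = +0.00948, p = 0.64323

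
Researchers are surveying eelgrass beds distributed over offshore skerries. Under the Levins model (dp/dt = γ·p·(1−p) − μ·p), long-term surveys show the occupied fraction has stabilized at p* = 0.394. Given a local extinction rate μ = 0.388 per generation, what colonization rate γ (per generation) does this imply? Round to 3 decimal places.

At equilibrium γ(1−p*) = μ, so γ = μ/(1−p*).
γ = 0.388/(1 − 0.394) = 0.388/0.6060 = 0.6403.

0.640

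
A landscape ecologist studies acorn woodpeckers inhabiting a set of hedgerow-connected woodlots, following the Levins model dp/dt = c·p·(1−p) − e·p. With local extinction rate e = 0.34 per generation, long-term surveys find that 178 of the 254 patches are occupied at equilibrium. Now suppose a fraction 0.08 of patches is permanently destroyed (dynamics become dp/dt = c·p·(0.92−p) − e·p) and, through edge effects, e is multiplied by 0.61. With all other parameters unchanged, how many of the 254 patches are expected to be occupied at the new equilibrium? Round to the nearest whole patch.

187

Observed p* = 178/254 = 0.70079.
Balance c(1−p*) = e gives c = e/(1 − 0.70079) = 0.34/0.29921 = 1.13633.
New p* = 0.92 − e/c = 0.92 − 0.20740/1.13633 = 0.73748.
Expected occupied = 254 × 0.73748 = 187.32 ≈ 187.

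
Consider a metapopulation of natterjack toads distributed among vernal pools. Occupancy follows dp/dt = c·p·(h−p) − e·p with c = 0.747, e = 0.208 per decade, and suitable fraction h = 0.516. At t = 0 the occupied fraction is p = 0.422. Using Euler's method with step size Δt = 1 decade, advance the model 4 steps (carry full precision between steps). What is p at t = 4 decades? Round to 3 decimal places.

Update rule: p ← p + [c·p·(h−p) − e·p]·Δt with Δt = 1.
step 1: Δp = -0.05814, p = 0.36386
step 2: Δp = -0.03433, p = 0.32953
step 3: Δp = -0.02264, p = 0.30689
step 4: Δp = -0.01589, p = 0.29099

0.291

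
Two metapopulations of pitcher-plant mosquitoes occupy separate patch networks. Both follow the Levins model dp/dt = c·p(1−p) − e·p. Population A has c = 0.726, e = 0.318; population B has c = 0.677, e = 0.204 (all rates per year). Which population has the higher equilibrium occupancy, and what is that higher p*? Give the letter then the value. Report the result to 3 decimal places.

A: p*_A = 1 − 0.318/0.726 = 0.5620.
B: p*_B = 1 − 0.204/0.677 = 0.6987.
B is higher at 0.6987.

B, 0.699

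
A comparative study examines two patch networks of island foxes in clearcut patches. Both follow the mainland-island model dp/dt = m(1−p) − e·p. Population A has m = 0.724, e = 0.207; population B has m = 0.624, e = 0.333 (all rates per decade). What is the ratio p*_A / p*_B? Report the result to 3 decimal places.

A: p*_A = m/(m+e) = 0.724/0.9310 = 0.7777.
B: p*_B = 0.624/0.9570 = 0.6520.
p*_A / p*_B = 0.7777/0.6520 = 1.1927.

1.193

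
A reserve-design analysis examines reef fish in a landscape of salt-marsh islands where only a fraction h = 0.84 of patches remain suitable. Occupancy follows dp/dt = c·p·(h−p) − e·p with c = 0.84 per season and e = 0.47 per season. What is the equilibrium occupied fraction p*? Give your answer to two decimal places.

Setting dp/dt = 0 and dividing by p* gives c·(h−p*) = e.
So p* = h − e/c = 0.84 − 0.47/0.84 = 0.84 − 0.5595 = 0.2805.

0.28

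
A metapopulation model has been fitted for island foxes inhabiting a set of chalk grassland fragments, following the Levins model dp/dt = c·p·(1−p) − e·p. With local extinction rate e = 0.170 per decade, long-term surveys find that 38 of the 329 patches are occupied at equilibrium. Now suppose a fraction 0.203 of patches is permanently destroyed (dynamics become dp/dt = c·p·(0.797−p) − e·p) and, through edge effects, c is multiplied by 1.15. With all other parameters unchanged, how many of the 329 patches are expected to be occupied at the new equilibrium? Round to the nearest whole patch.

9

Observed p* = 38/329 = 0.11550.
Balance c(1−p*) = e gives c = e/(1 − 0.11550) = 0.170/0.88450 = 0.19220.
New p* = 0.797 − e/c = 0.797 − 0.17000/0.22103 = 0.02787.
Expected occupied = 329 × 0.02787 = 9.17 ≈ 9.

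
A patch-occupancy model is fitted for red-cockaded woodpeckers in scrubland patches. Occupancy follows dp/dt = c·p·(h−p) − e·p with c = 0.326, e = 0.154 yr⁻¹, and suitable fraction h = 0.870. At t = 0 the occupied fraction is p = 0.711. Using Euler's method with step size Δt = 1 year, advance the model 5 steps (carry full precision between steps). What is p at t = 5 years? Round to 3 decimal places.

0.502

Update rule: p ← p + [c·p·(h−p) − e·p]·Δt with Δt = 1.
  1  |  dp/dt·Δt = -0.072640  |  p_1 = 0.638360
  2  |  dp/dt·Δt = -0.050102  |  p_2 = 0.588258
  3  |  dp/dt·Δt = -0.036561  |  p_3 = 0.551697
  4  |  dp/dt·Δt = -0.027713  |  p_4 = 0.523983
  5  |  dp/dt·Δt = -0.021587  |  p_5 = 0.502396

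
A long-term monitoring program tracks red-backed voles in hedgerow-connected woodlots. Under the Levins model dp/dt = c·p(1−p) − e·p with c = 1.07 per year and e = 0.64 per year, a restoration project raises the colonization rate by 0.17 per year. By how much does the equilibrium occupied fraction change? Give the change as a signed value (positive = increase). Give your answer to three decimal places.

Before: p* = 1 − 0.64/1.07 = 0.4019.
After the change, c = 1.24, e = 0.64, so p* = 1 − 0.64/1.24 = 0.4839.
Δp* = 0.4839 − 0.4019 = +0.0820.

0.082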